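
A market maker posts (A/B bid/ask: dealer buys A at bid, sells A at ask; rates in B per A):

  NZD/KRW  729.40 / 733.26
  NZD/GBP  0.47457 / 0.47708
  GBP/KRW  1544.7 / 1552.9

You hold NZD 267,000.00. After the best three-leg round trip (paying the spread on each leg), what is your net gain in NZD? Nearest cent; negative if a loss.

Best loop NZD → GBP → KRW → NZD:
NZD 267,000.00 × 0.47457 (sell NZD at bid) = GBP 126,710.19
GBP 126,710.19 × 1544.7 (sell GBP at bid) = KRW 195,729,230
KRW 195,729,230 ÷ 733.26 (buy NZD at ask) = NZD 266,930.19

Net result: NZD -69.81 (no profitable arbitrage after spreads)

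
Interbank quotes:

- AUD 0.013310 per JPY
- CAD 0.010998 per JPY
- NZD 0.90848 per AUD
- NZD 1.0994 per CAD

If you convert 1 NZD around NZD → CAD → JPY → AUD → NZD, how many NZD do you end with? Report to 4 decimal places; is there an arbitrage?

Around NZD → CAD → JPY → AUD → NZD: 1 ÷ 1.0994 ÷ 0.010998 × 0.013310 × 0.90848 = 1.000055
Product ≈ 1 (deviation 0.006%, within rounding noise).

1.0001 (no arbitrage)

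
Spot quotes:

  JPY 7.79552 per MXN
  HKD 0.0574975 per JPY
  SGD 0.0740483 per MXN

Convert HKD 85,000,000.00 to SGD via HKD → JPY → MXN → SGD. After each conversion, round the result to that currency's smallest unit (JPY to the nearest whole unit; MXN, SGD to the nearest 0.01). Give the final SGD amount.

HKD 85,000,000.00 ÷ 0.0574975 = JPY 1,478,325,145
JPY 1,478,325,145 ÷ 7.79552 = MXN 189,637,784.91
MXN 189,637,784.91 × 0.0740483 = SGD 14,042,355.59

SGD 14,042,355.59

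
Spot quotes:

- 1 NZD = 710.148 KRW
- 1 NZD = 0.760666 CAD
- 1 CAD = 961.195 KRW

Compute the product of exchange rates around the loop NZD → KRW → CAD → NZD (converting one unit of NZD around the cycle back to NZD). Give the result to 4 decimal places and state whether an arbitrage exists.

0.9713 (arbitrage exists)

Around NZD → KRW → CAD → NZD: 1 × 710.148 ÷ 961.195 ÷ 0.760666 = 0.971278
Product < 1; profitable direction is NZD → CAD → KRW → NZD.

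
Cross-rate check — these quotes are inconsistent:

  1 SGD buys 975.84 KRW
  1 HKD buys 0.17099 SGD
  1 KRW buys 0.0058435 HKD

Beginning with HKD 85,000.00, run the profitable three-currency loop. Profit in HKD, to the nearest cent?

Profit: HKD 2,175.92

Profitable loop is HKD → KRW → SGD → HKD:
HKD 85,000.00 ÷ 0.0058435 = KRW 14,546,077
KRW 14,546,077 ÷ 975.84 = SGD 14,906.21
SGD 14,906.21 ÷ 0.17099 = HKD 87,175.92
Profit = HKD 87,175.92 − HKD 85,000.00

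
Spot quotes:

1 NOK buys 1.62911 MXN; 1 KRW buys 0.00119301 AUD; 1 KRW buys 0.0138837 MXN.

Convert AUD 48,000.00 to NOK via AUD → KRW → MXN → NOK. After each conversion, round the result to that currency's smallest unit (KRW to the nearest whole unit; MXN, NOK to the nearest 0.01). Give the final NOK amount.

AUD 48,000.00 ÷ 0.00119301 = KRW 40,234,365
KRW 40,234,365 × 0.0138837 = MXN 558,601.85
MXN 558,601.85 ÷ 1.62911 = NOK 342,887.74

NOK 342,887.74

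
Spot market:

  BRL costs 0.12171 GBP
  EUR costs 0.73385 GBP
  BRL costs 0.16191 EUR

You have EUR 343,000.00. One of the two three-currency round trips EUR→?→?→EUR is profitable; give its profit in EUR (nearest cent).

Profitable loop is EUR → BRL → GBP → EUR:
EUR 343,000.00 ÷ 0.16191 = BRL 2,118,460.87
BRL 2,118,460.87 × 0.12171 = GBP 257,837.87
GBP 257,837.87 ÷ 0.73385 = EUR 351,349.56
Profit = EUR 351,349.56 − EUR 343,000.00

Profit: EUR 8,349.56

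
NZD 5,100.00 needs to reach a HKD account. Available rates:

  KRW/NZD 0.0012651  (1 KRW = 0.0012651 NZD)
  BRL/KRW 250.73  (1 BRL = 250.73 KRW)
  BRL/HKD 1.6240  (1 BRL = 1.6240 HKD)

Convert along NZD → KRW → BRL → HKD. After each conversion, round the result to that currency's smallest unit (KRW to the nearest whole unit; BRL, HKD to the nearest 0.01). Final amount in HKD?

NZD 5,100.00 ÷ 0.0012651 = KRW 4,031,302
KRW 4,031,302 ÷ 250.73 = BRL 16,078.26
BRL 16,078.26 × 1.6240 = HKD 26,111.09

HKD 26,111.09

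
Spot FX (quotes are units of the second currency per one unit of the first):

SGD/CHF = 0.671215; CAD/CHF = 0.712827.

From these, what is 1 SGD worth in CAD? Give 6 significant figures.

1 SGD × 0.671215 = 0.671215 CHF
0.671215 CHF ÷ 0.712827 = 0.941624 CAD

SGD/CAD = 0.941624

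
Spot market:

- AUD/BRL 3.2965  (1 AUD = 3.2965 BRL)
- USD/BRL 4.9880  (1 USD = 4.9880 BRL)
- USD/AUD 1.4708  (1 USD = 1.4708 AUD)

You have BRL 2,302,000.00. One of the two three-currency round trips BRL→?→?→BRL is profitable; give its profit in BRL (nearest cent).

Profit: BRL 66,236.46

Profitable loop is BRL → AUD → USD → BRL:
BRL 2,302,000.00 ÷ 3.2965 = AUD 698,316.40
AUD 698,316.40 ÷ 1.4708 = USD 474,786.78
USD 474,786.78 × 4.9880 = BRL 2,368,236.46
Profit = BRL 2,368,236.46 − BRL 2,302,000.00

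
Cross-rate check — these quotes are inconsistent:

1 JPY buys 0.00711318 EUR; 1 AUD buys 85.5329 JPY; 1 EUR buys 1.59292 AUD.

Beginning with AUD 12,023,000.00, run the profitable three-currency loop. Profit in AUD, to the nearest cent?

Profit: AUD 382,717.47

Profitable loop is AUD → EUR → JPY → AUD:
AUD 12,023,000.00 ÷ 1.59292 = EUR 7,547,773.90
EUR 7,547,773.90 ÷ 0.00711318 = JPY 1,061,096,992
JPY 1,061,096,992 ÷ 85.5329 = AUD 12,405,717.47
Profit = AUD 12,405,717.47 − AUD 12,023,000.00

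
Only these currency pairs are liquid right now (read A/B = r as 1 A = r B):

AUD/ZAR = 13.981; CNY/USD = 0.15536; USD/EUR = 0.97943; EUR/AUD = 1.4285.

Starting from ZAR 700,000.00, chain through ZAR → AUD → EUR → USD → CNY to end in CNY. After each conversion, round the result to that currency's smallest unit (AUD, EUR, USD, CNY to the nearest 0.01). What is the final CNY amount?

ZAR 700,000.00 ÷ 13.981 = AUD 50,067.95
AUD 50,067.95 ÷ 1.4285 = EUR 35,049.32
EUR 35,049.32 ÷ 0.97943 = USD 35,785.43
USD 35,785.43 ÷ 0.15536 = CNY 230,338.76

CNY 230,338.76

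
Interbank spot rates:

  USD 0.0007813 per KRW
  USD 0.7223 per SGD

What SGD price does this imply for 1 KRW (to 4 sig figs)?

1 KRW × 0.0007813 = 0.0007813 USD
0.0007813 USD ÷ 0.7223 = 0.00108168 SGD

KRW/SGD = 0.001082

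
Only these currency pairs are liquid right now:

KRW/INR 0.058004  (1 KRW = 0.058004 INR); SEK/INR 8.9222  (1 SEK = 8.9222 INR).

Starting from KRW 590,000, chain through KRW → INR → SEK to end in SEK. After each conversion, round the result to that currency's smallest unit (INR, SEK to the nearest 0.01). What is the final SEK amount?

SEK 3,835.64

KRW 590,000 × 0.058004 = INR 34,222.36
INR 34,222.36 ÷ 8.9222 = SEK 3,835.64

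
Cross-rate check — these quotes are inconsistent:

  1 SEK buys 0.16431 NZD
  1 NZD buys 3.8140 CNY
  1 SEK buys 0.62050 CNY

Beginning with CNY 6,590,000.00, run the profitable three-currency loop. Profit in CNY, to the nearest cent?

Profitable loop is CNY → SEK → NZD → CNY:
CNY 6,590,000.00 ÷ 0.62050 = SEK 10,620,467.37
SEK 10,620,467.37 × 0.16431 = NZD 1,745,048.99
NZD 1,745,048.99 × 3.8140 = CNY 6,655,616.86
Profit = CNY 6,655,616.86 − CNY 6,590,000.00

Profit: CNY 65,616.86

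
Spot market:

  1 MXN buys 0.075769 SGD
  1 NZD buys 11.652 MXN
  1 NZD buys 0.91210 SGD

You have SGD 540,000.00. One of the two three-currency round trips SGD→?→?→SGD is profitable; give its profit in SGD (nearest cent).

Profit: SGD 17,884.36

Profitable loop is SGD → MXN → NZD → SGD:
SGD 540,000.00 ÷ 0.075769 = MXN 7,126,925.26
MXN 7,126,925.26 ÷ 11.652 = NZD 611,648.24
NZD 611,648.24 × 0.91210 = SGD 557,884.36
Profit = SGD 557,884.36 − SGD 540,000.00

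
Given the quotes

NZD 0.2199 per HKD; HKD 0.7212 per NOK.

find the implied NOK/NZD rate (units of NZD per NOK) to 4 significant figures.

NOK/NZD = 0.1586

1 NOK × 0.7212 = 0.7212 HKD
0.7212 HKD × 0.2199 = 0.158592 NZD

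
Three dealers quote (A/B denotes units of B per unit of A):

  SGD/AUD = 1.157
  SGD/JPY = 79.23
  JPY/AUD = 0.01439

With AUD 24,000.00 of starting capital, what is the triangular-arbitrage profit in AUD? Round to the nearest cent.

Profit: AUD 355.34

Profitable loop is AUD → JPY → SGD → AUD:
AUD 24,000.00 ÷ 0.01439 = JPY 1,667,825
JPY 1,667,825 ÷ 79.23 = SGD 21,050.42
SGD 21,050.42 × 1.157 = AUD 24,355.34
Profit = AUD 24,355.34 − AUD 24,000.00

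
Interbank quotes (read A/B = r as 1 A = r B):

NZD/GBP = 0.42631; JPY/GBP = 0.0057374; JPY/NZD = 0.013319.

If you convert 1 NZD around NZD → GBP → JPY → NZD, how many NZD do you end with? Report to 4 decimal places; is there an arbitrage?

Around NZD → GBP → JPY → NZD: 1 × 0.42631 ÷ 0.0057374 × 0.013319 = 0.989651
Product < 1; profitable direction is NZD → JPY → GBP → NZD.

0.9897 (arbitrage exists)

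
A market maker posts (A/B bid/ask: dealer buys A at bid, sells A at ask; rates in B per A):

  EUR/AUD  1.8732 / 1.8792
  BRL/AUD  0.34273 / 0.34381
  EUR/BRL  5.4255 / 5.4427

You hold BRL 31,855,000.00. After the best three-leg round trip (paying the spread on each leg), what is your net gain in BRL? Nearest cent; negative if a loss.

Best loop BRL → EUR → AUD → BRL:
BRL 31,855,000.00 ÷ 5.4427 (buy EUR at ask) = EUR 5,852,793.65
EUR 5,852,793.65 × 1.8732 (sell EUR at bid) = AUD 10,963,453.07
AUD 10,963,453.07 ÷ 0.34381 (buy BRL at ask) = BRL 31,888,115.72

Net profit: BRL 33,115.72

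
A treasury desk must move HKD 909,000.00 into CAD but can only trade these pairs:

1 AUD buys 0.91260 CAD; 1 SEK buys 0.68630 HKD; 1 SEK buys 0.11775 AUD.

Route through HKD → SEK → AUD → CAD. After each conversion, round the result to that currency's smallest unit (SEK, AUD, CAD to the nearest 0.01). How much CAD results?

HKD 909,000.00 ÷ 0.68630 = SEK 1,324,493.66
SEK 1,324,493.66 × 0.11775 = AUD 155,959.13
AUD 155,959.13 × 0.91260 = CAD 142,328.30

CAD 142,328.30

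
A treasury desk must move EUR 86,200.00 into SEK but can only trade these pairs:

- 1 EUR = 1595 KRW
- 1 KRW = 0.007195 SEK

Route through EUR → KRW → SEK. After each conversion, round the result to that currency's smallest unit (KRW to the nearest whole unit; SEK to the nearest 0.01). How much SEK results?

EUR 86,200.00 × 1595 = KRW 137,489,000
KRW 137,489,000 × 0.007195 = SEK 989,233.35

SEK 989,233.35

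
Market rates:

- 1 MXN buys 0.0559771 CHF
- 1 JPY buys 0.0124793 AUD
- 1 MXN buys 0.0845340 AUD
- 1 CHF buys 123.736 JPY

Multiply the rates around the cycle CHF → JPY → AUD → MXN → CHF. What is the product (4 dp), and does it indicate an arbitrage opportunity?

1.0225 (arbitrage exists)

Around CHF → JPY → AUD → MXN → CHF: 1 × 123.736 × 0.0124793 ÷ 0.0845340 × 0.0559771 = 1.022505
Product > 1; profitable direction is CHF → JPY → AUD → MXN → CHF.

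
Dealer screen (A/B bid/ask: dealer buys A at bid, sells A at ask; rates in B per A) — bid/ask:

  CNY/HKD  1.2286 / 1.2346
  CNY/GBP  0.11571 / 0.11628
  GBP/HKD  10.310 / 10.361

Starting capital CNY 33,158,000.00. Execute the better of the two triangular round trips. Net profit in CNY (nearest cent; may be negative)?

Best loop CNY → HKD → GBP → CNY:
CNY 33,158,000.00 × 1.2286 (sell CNY at bid) = HKD 40,737,918.80
HKD 40,737,918.80 ÷ 10.361 (buy GBP at ask) = GBP 3,931,852.02
GBP 3,931,852.02 ÷ 0.11628 (buy CNY at ask) = CNY 33,813,656.88

Net profit: CNY 655,656.88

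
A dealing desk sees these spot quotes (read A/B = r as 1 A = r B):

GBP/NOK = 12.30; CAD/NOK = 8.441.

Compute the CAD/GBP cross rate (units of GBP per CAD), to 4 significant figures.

1 CAD × 8.441 = 8.441 NOK
8.441 NOK ÷ 12.30 = 0.68626 GBP

CAD/GBP = 0.6863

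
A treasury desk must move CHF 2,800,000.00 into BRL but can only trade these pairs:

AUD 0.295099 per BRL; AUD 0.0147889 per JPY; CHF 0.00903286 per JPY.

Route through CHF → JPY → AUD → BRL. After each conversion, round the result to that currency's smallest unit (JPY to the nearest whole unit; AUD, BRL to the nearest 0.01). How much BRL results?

BRL 15,534,629.02

CHF 2,800,000.00 ÷ 0.00903286 = JPY 309,979,342
JPY 309,979,342 × 0.0147889 = AUD 4,584,253.49
AUD 4,584,253.49 ÷ 0.295099 = BRL 15,534,629.02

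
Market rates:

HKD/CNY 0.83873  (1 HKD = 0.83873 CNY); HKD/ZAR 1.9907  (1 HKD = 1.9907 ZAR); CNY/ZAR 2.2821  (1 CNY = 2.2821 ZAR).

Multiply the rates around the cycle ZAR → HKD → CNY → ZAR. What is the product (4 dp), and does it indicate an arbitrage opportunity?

Around ZAR → HKD → CNY → ZAR: 1 ÷ 1.9907 × 0.83873 × 2.2821 = 0.961504
Product < 1; profitable direction is ZAR → CNY → HKD → ZAR.

0.9615 (arbitrage exists)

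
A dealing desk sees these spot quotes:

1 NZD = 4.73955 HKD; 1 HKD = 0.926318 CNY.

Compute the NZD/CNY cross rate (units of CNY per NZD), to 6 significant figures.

1 NZD × 4.73955 = 4.73955 HKD
4.73955 HKD × 0.926318 = 4.39033 CNY

NZD/CNY = 4.39033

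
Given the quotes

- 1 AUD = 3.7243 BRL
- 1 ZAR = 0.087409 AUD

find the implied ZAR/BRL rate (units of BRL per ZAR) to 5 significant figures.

1 ZAR × 0.087409 = 0.087409 AUD
0.087409 AUD × 3.7243 = 0.325537 BRL

ZAR/BRL = 0.32554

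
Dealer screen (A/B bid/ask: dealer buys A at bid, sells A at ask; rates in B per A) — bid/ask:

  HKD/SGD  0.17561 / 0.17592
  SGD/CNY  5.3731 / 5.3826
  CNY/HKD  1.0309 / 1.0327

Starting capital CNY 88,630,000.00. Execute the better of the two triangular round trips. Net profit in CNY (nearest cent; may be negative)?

Best loop CNY → SGD → HKD → CNY:
CNY 88,630,000.00 ÷ 5.3826 (buy SGD at ask) = SGD 16,466,020.14
SGD 16,466,020.14 ÷ 0.17592 (buy HKD at ask) = HKD 93,599,477.82
HKD 93,599,477.82 ÷ 1.0327 (buy CNY at ask) = CNY 90,635,690.74

Net profit: CNY 2,005,690.74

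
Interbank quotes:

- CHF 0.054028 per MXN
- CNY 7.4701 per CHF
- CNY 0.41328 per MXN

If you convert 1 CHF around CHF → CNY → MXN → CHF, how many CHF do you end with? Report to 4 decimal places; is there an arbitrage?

0.9766 (arbitrage exists)

Around CHF → CNY → MXN → CHF: 1 × 7.4701 ÷ 0.41328 × 0.054028 = 0.976564
Product < 1; profitable direction is CHF → MXN → CNY → CHF.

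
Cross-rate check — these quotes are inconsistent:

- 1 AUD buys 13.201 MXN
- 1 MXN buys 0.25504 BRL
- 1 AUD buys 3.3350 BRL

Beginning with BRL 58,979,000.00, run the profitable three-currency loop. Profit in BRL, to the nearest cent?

Profitable loop is BRL → AUD → MXN → BRL:
BRL 58,979,000.00 ÷ 3.3350 = AUD 17,684,857.57
AUD 17,684,857.57 × 13.201 = MXN 233,457,804.80
MXN 233,457,804.80 × 0.25504 = BRL 59,541,078.54
Profit = BRL 59,541,078.54 − BRL 58,979,000.00

Profit: BRL 562,078.54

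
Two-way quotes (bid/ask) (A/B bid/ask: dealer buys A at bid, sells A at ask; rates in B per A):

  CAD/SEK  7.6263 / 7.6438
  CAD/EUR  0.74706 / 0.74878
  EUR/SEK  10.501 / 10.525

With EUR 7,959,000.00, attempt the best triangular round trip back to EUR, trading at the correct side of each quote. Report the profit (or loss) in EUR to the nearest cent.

Net profit: EUR 209,368.68

Best loop EUR → SEK → CAD → EUR:
EUR 7,959,000.00 × 10.501 (sell EUR at bid) = SEK 83,577,459.00
SEK 83,577,459.00 ÷ 7.6438 (buy CAD at ask) = CAD 10,934,019.60
CAD 10,934,019.60 × 0.74706 (sell CAD at bid) = EUR 8,168,368.68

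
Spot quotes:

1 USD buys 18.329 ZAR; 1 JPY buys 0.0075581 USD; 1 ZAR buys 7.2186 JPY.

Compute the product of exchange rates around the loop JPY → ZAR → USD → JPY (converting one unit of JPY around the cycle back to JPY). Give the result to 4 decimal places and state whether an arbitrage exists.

1.0000 (no arbitrage)

Around JPY → ZAR → USD → JPY: 1 ÷ 7.2186 ÷ 18.329 ÷ 0.0075581 = 0.999990
Product ≈ 1 (deviation 0.001%, within rounding noise).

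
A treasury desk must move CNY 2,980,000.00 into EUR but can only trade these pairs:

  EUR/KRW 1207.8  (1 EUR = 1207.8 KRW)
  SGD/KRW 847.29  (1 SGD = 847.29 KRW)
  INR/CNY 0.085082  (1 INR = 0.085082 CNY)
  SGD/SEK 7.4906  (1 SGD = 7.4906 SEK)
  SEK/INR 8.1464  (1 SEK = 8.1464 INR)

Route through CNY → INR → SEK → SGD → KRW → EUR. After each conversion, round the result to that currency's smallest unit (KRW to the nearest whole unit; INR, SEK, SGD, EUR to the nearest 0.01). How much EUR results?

CNY 2,980,000.00 ÷ 0.085082 = INR 35,025,034.67
INR 35,025,034.67 ÷ 8.1464 = SEK 4,299,449.41
SEK 4,299,449.41 ÷ 7.4906 = SGD 573,979.31
SGD 573,979.31 × 847.29 = KRW 486,326,930
KRW 486,326,930 ÷ 1207.8 = EUR 402,655.18

EUR 402,655.18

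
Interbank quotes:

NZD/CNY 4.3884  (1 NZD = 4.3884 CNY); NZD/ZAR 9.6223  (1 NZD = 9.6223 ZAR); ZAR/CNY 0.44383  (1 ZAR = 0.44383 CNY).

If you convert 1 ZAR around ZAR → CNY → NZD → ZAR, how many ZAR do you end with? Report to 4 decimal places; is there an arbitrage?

Around ZAR → CNY → NZD → ZAR: 1 × 0.44383 ÷ 4.3884 × 9.6223 = 0.973171
Product < 1; profitable direction is ZAR → NZD → CNY → ZAR.

0.9732 (arbitrage exists)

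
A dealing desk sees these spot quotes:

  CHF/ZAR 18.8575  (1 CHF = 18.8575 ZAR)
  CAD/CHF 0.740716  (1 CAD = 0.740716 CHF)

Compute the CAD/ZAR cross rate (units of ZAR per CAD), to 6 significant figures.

CAD/ZAR = 13.9681

1 CAD × 0.740716 = 0.740716 CHF
0.740716 CHF × 18.8575 = 13.9681 ZAR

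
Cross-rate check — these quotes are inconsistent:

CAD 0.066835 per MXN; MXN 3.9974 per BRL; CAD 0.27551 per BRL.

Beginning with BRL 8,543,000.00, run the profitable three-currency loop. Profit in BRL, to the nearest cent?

Profitable loop is BRL → CAD → MXN → BRL:
BRL 8,543,000.00 × 0.27551 = CAD 2,353,681.93
CAD 2,353,681.93 ÷ 0.066835 = MXN 35,216,307.77
MXN 35,216,307.77 ÷ 3.9974 = BRL 8,809,803.32
Profit = BRL 8,809,803.32 − BRL 8,543,000.00

Profit: BRL 266,803.32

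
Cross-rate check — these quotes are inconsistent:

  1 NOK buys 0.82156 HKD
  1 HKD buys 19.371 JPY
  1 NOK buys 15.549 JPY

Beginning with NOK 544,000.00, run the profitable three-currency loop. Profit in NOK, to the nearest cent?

Profitable loop is NOK → HKD → JPY → NOK:
NOK 544,000.00 × 0.82156 = HKD 446,928.64
HKD 446,928.64 × 19.371 = JPY 8,657,455
JPY 8,657,455 ÷ 15.549 = NOK 556,785.30
Profit = NOK 556,785.30 − NOK 544,000.00

Profit: NOK 12,785.30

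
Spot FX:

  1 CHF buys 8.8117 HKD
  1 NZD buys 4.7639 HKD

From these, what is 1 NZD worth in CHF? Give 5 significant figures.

1 NZD × 4.7639 = 4.7639 HKD
4.7639 HKD ÷ 8.8117 = 0.540633 CHF

NZD/CHF = 0.54063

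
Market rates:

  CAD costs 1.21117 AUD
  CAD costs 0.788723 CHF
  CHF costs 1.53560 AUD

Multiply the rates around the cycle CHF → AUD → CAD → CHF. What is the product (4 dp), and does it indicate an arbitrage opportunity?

Around CHF → AUD → CAD → CHF: 1 × 1.53560 ÷ 1.21117 × 0.788723 = 0.999994
Product ≈ 1 (deviation 0.001%, within rounding noise).

1.0000 (no arbitrage)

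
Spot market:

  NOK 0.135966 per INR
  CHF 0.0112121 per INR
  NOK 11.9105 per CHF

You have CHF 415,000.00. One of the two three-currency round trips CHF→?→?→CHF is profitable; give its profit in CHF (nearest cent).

Profitable loop is CHF → INR → NOK → CHF:
CHF 415,000.00 ÷ 0.0112121 = INR 37,013,583.54
INR 37,013,583.54 × 0.135966 = NOK 5,032,588.90
NOK 5,032,588.90 ÷ 11.9105 = CHF 422,533.81
Profit = CHF 422,533.81 − CHF 415,000.00

Profit: CHF 7,533.81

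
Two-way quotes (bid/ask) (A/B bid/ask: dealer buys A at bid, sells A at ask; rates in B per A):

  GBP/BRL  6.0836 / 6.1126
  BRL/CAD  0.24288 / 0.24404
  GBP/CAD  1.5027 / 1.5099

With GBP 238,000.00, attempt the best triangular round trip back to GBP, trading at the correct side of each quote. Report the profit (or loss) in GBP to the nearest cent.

Net profit: GBP 1,752.01

Best loop GBP → CAD → BRL → GBP:
GBP 238,000.00 × 1.5027 (sell GBP at bid) = CAD 357,642.60
CAD 357,642.60 ÷ 0.24404 (buy BRL at ask) = BRL 1,465,508.11
BRL 1,465,508.11 ÷ 6.1126 (buy GBP at ask) = GBP 239,752.01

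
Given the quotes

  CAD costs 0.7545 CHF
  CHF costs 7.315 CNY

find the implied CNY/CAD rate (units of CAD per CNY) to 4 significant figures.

1 CNY ÷ 7.315 = 0.136705 CHF
0.136705 CHF ÷ 0.7545 = 0.181187 CAD

CNY/CAD = 0.1812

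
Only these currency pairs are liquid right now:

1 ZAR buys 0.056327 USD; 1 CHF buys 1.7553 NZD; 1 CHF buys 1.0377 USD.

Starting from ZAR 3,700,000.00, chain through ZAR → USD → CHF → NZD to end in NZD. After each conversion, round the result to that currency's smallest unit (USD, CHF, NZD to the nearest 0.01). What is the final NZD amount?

ZAR 3,700,000.00 × 0.056327 = USD 208,409.90
USD 208,409.90 ÷ 1.0377 = CHF 200,838.30
CHF 200,838.30 × 1.7553 = NZD 352,531.47

NZD 352,531.47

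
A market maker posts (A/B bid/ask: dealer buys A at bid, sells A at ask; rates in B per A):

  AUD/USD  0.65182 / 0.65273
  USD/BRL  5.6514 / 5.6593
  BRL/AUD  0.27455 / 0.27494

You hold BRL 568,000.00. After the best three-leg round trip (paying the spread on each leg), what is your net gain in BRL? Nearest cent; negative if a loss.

Best loop BRL → AUD → USD → BRL:
BRL 568,000.00 × 0.27455 (sell BRL at bid) = AUD 155,944.40
AUD 155,944.40 × 0.65182 (sell AUD at bid) = USD 101,647.68
USD 101,647.68 × 5.6514 (sell USD at bid) = BRL 574,451.69

Net profit: BRL 6,451.69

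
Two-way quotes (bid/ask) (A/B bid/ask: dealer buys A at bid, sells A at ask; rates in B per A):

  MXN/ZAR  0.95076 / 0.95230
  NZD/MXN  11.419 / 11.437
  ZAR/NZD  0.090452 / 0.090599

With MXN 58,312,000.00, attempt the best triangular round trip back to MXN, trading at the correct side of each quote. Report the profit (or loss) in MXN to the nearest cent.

Best loop MXN → NZD → ZAR → MXN:
MXN 58,312,000.00 ÷ 11.437 (buy NZD at ask) = NZD 5,098,539.83
NZD 5,098,539.83 ÷ 0.090599 (buy ZAR at ask) = ZAR 56,275,895.17
ZAR 56,275,895.17 ÷ 0.95230 (buy MXN at ask) = MXN 59,094,712.98

Net profit: MXN 782,712.98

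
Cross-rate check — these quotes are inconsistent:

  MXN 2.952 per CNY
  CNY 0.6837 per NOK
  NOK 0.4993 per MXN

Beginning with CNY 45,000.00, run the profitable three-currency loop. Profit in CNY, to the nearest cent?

Profit: CNY 347.78

Profitable loop is CNY → MXN → NOK → CNY:
CNY 45,000.00 × 2.952 = MXN 132,840.00
MXN 132,840.00 × 0.4993 = NOK 66,327.01
NOK 66,327.01 × 0.6837 = CNY 45,347.78
Profit = CNY 45,347.78 − CNY 45,000.00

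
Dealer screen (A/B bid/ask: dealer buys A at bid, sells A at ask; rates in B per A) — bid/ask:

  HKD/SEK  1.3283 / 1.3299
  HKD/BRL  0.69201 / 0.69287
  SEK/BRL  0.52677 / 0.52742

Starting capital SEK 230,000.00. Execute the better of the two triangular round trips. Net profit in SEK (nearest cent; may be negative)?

Net profit: SEK 2,270.09

Best loop SEK → BRL → HKD → SEK:
SEK 230,000.00 × 0.52677 (sell SEK at bid) = BRL 121,157.10
BRL 121,157.10 ÷ 0.69287 (buy HKD at ask) = HKD 174,862.67
HKD 174,862.67 × 1.3283 (sell HKD at bid) = SEK 232,270.09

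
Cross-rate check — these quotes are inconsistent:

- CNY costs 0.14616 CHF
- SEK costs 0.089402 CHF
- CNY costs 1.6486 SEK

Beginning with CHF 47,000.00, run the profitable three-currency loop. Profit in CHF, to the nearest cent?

Profitable loop is CHF → CNY → SEK → CHF:
CHF 47,000.00 ÷ 0.14616 = CNY 321,565.41
CNY 321,565.41 × 1.6486 = SEK 530,132.73
SEK 530,132.73 × 0.089402 = CHF 47,394.93
Profit = CHF 47,394.93 − CHF 47,000.00

Profit: CHF 394.93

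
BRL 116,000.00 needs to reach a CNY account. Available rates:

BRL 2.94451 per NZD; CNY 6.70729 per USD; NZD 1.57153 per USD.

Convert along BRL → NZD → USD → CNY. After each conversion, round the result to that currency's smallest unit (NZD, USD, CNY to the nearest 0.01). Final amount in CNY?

BRL 116,000.00 ÷ 2.94451 = NZD 39,395.35
NZD 39,395.35 ÷ 1.57153 = USD 25,068.15
USD 25,068.15 × 6.70729 = CNY 168,139.35

CNY 168,139.35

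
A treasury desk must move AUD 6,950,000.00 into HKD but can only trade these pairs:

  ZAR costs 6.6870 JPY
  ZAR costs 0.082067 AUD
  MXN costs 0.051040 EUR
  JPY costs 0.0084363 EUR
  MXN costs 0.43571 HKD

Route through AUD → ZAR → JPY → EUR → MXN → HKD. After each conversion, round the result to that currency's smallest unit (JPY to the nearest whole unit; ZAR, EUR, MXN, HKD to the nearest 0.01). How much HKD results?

HKD 40,783,683.40

AUD 6,950,000.00 ÷ 0.082067 = ZAR 84,686,902.17
ZAR 84,686,902.17 × 6.6870 = JPY 566,301,315
JPY 566,301,315 × 0.0084363 = EUR 4,777,487.78
EUR 4,777,487.78 ÷ 0.051040 = MXN 93,602,817.01
MXN 93,602,817.01 × 0.43571 = HKD 40,783,683.40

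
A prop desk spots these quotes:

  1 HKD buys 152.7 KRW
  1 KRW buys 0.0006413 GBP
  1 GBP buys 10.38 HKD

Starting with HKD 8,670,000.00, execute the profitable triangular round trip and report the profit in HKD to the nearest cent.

Profit: HKD 142,857.10

Profitable loop is HKD → KRW → GBP → HKD:
HKD 8,670,000.00 × 152.7 = KRW 1,323,909,000
KRW 1,323,909,000 × 0.0006413 = GBP 849,022.84
GBP 849,022.84 × 10.38 = HKD 8,812,857.10
Profit = HKD 8,812,857.10 − HKD 8,670,000.00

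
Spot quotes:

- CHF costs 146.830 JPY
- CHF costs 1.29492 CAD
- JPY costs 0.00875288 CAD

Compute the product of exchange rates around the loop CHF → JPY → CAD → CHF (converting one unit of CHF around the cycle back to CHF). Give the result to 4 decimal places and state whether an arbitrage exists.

0.9925 (arbitrage exists)

Around CHF → JPY → CAD → CHF: 1 × 146.830 × 0.00875288 ÷ 1.29492 = 0.992482
Product < 1; profitable direction is CHF → CAD → JPY → CHF.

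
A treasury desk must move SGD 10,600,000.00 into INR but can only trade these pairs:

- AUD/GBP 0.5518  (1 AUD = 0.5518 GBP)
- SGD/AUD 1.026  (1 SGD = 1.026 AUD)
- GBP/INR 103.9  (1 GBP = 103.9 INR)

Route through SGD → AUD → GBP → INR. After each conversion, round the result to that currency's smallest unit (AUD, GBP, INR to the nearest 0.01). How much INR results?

SGD 10,600,000.00 × 1.026 = AUD 10,875,600.00
AUD 10,875,600.00 × 0.5518 = GBP 6,001,156.08
GBP 6,001,156.08 × 103.9 = INR 623,520,116.71

INR 623,520,116.71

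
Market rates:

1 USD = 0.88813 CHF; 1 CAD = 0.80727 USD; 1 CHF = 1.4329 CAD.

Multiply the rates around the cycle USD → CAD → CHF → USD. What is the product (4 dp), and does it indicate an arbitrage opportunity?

0.9734 (arbitrage exists)

Around USD → CAD → CHF → USD: 1 ÷ 0.80727 ÷ 1.4329 ÷ 0.88813 = 0.973394
Product < 1; profitable direction is USD → CHF → CAD → USD.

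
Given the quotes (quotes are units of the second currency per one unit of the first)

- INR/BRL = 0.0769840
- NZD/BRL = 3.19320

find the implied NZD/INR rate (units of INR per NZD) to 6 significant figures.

NZD/INR = 41.4787

1 NZD × 3.19320 = 3.1932 BRL
3.1932 BRL ÷ 0.0769840 = 41.4787 INR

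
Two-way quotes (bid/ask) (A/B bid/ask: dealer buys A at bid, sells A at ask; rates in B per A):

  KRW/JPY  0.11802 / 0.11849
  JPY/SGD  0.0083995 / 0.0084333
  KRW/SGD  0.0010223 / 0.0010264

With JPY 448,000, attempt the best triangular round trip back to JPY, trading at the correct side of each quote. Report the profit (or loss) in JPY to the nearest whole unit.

Net profit: JPY 10,329

Best loop JPY → KRW → SGD → JPY:
JPY 448,000 ÷ 0.11849 (buy KRW at ask) = KRW 3,780,910
KRW 3,780,910 × 0.0010223 (sell KRW at bid) = SGD 3,865.22
SGD 3,865.22 ÷ 0.0084333 (buy JPY at ask) = JPY 458,329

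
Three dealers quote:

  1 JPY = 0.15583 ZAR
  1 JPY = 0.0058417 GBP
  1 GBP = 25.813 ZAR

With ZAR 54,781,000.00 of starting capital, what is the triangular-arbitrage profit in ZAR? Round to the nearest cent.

Profitable loop is ZAR → GBP → JPY → ZAR:
ZAR 54,781,000.00 ÷ 25.813 = GBP 2,122,225.24
GBP 2,122,225.24 ÷ 0.0058417 = JPY 363,288,980
JPY 363,288,980 × 0.15583 = ZAR 56,611,321.78
Profit = ZAR 56,611,321.78 − ZAR 54,781,000.00

Profit: ZAR 1,830,321.78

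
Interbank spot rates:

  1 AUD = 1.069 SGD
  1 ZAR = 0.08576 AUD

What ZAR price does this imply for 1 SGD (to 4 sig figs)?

SGD/ZAR = 10.91

1 SGD ÷ 1.069 = 0.935454 AUD
0.935454 AUD ÷ 0.08576 = 10.9078 ZAR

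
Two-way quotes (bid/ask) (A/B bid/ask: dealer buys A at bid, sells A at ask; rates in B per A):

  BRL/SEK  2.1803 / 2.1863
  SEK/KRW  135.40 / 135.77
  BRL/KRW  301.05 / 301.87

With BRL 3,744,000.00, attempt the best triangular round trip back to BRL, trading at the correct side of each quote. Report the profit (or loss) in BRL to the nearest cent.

Best loop BRL → KRW → SEK → BRL:
BRL 3,744,000.00 × 301.05 (sell BRL at bid) = KRW 1,127,131,200
KRW 1,127,131,200 ÷ 135.77 (buy SEK at ask) = SEK 8,301,769.17
SEK 8,301,769.17 ÷ 2.1863 (buy BRL at ask) = BRL 3,797,177.50

Net profit: BRL 53,177.50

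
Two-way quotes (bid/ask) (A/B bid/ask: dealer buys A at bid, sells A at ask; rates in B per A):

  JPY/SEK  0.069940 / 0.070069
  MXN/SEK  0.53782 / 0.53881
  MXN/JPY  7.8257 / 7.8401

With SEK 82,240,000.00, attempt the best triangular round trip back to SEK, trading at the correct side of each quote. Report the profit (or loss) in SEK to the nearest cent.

Net profit: SEK 1,300,347.48

Best loop SEK → MXN → JPY → SEK:
SEK 82,240,000.00 ÷ 0.53881 (buy MXN at ask) = MXN 152,632,653.44
MXN 152,632,653.44 × 7.8257 (sell MXN at bid) = JPY 1,194,457,356
JPY 1,194,457,356 × 0.069940 (sell JPY at bid) = SEK 83,540,347.48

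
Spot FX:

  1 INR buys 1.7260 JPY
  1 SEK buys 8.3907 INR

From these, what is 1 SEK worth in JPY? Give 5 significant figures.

1 SEK × 8.3907 = 8.3907 INR
8.3907 INR × 1.7260 = 14.4823 JPY

SEK/JPY = 14.482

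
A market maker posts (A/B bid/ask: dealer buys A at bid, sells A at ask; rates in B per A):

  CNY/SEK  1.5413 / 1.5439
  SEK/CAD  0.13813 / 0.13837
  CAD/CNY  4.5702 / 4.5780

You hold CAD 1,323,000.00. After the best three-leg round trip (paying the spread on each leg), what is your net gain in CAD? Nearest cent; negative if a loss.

Net profit: CAD 29,766.84

Best loop CAD → SEK → CNY → CAD:
CAD 1,323,000.00 ÷ 0.13837 (buy SEK at ask) = SEK 9,561,321.10
SEK 9,561,321.10 ÷ 1.5439 (buy CNY at ask) = CNY 6,192,966.58
CNY 6,192,966.58 ÷ 4.5780 (buy CAD at ask) = CAD 1,352,766.84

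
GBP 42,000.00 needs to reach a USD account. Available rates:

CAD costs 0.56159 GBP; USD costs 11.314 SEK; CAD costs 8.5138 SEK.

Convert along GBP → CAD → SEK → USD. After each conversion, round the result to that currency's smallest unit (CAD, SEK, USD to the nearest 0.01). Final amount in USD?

USD 56,277.81

GBP 42,000.00 ÷ 0.56159 = CAD 74,787.66
CAD 74,787.66 × 8.5138 = SEK 636,727.18
SEK 636,727.18 ÷ 11.314 = USD 56,277.81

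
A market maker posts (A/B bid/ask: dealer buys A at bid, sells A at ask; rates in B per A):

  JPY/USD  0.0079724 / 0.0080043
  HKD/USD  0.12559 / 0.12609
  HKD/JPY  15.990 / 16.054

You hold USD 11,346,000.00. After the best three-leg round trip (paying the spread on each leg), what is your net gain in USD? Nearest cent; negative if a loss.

Net profit: USD 124,957.71

Best loop USD → HKD → JPY → USD:
USD 11,346,000.00 ÷ 0.12609 (buy HKD at ask) = HKD 89,983,345.23
HKD 89,983,345.23 × 15.990 (sell HKD at bid) = JPY 1,438,833,690
JPY 1,438,833,690 × 0.0079724 (sell JPY at bid) = USD 11,470,957.71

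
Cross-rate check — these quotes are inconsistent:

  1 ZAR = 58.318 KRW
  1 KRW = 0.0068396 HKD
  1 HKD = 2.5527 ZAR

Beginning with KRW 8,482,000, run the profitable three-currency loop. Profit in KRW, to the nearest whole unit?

Profit: KRW 154,373

Profitable loop is KRW → HKD → ZAR → KRW:
KRW 8,482,000 × 0.0068396 = HKD 58,013.49
HKD 58,013.49 × 2.5527 = ZAR 148,091.03
ZAR 148,091.03 × 58.318 = KRW 8,636,373
Profit = KRW 8,636,373 − KRW 8,482,000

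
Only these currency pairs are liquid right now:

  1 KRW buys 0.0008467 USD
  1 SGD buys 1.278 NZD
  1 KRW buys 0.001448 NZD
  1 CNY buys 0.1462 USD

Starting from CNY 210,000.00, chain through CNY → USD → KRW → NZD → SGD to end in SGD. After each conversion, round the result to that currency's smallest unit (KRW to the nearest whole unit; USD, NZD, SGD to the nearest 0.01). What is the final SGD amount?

CNY 210,000.00 × 0.1462 = USD 30,702.00
USD 30,702.00 ÷ 0.0008467 = KRW 36,260,777
KRW 36,260,777 × 0.001448 = NZD 52,505.61
NZD 52,505.61 ÷ 1.278 = SGD 41,084.20

SGD 41,084.20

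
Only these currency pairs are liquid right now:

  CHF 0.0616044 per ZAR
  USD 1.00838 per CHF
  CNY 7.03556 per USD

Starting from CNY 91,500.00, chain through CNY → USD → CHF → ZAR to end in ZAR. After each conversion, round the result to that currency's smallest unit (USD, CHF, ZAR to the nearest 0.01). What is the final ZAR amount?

ZAR 209,356.47

CNY 91,500.00 ÷ 7.03556 = USD 13,005.36
USD 13,005.36 ÷ 1.00838 = CHF 12,897.28
CHF 12,897.28 ÷ 0.0616044 = ZAR 209,356.47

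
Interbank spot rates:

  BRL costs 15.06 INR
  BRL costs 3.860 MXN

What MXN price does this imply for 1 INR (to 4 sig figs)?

1 INR ÷ 15.06 = 0.0664011 BRL
0.0664011 BRL × 3.860 = 0.256308 MXN

INR/MXN = 0.2563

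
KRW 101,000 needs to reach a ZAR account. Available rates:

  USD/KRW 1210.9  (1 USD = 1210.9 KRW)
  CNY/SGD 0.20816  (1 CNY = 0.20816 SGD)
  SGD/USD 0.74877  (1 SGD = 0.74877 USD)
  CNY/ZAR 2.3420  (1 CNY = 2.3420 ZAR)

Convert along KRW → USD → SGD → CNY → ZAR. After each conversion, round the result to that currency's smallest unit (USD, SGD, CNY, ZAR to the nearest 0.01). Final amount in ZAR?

KRW 101,000 ÷ 1210.9 = USD 83.41
USD 83.41 ÷ 0.74877 = SGD 111.40
SGD 111.40 ÷ 0.20816 = CNY 535.17
CNY 535.17 × 2.3420 = ZAR 1,253.37

ZAR 1,253.37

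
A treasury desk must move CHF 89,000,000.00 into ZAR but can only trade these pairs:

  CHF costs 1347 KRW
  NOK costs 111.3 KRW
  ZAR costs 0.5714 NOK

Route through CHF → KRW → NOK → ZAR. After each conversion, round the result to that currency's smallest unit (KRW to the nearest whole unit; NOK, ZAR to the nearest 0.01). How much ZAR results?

ZAR 1,885,047,082.53

CHF 89,000,000.00 × 1347 = KRW 119,883,000,000
KRW 119,883,000,000 ÷ 111.3 = NOK 1,077,115,902.96
NOK 1,077,115,902.96 ÷ 0.5714 = ZAR 1,885,047,082.53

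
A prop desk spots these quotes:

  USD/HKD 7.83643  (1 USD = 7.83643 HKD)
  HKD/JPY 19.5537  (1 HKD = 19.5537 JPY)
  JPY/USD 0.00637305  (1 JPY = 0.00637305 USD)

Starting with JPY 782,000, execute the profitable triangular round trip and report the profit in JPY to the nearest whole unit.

Profit: JPY 18,778

Profitable loop is JPY → HKD → USD → JPY:
JPY 782,000 ÷ 19.5537 = HKD 39,992.43
HKD 39,992.43 ÷ 7.83643 = USD 5,103.40
USD 5,103.40 ÷ 0.00637305 = JPY 800,778
Profit = JPY 800,778 − JPY 782,000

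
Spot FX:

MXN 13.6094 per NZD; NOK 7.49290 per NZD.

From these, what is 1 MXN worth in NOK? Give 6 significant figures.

1 MXN ÷ 13.6094 = 0.0734786 NZD
0.0734786 NZD × 7.49290 = 0.550568 NOK

MXN/NOK = 0.550568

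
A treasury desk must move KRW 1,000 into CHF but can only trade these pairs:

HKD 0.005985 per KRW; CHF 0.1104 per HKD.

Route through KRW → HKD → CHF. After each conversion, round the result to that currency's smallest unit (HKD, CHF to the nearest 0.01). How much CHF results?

CHF 0.66

KRW 1,000 × 0.005985 = HKD 5.98
HKD 5.98 × 0.1104 = CHF 0.66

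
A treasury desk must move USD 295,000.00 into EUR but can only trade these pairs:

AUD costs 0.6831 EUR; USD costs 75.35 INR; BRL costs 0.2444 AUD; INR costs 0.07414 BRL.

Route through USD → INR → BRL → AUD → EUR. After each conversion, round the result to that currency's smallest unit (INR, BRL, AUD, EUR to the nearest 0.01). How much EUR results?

USD 295,000.00 × 75.35 = INR 22,228,250.00
INR 22,228,250.00 × 0.07414 = BRL 1,648,002.45
BRL 1,648,002.45 × 0.2444 = AUD 402,771.80
AUD 402,771.80 × 0.6831 = EUR 275,133.42

EUR 275,133.42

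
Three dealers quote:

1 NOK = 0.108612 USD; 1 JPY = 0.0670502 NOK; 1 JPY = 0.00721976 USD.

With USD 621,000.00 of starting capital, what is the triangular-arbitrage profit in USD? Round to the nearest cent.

Profitable loop is USD → JPY → NOK → USD:
USD 621,000.00 ÷ 0.00721976 = JPY 86,013,940
JPY 86,013,940 × 0.0670502 = NOK 5,767,251.85
NOK 5,767,251.85 × 0.108612 = USD 626,392.76
Profit = USD 626,392.76 − USD 621,000.00

Profit: USD 5,392.76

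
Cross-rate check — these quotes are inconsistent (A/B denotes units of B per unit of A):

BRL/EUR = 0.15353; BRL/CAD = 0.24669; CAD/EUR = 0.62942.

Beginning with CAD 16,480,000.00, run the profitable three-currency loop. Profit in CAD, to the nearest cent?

Profit: CAD 186,946.49

Profitable loop is CAD → EUR → BRL → CAD:
CAD 16,480,000.00 × 0.62942 = EUR 10,372,841.60
EUR 10,372,841.60 ÷ 0.15353 = BRL 67,562,310.95
BRL 67,562,310.95 × 0.24669 = CAD 16,666,946.49
Profit = CAD 16,666,946.49 − CAD 16,480,000.00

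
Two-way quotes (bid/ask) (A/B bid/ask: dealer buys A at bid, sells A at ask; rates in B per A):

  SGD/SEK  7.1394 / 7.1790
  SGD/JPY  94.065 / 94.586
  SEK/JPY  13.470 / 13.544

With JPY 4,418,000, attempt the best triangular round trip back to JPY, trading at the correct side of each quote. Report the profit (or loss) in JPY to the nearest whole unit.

Net profit: JPY 73,880

Best loop JPY → SGD → SEK → JPY:
JPY 4,418,000 ÷ 94.586 (buy SGD at ask) = SGD 46,708.82
SGD 46,708.82 × 7.1394 (sell SGD at bid) = SEK 333,472.92
SEK 333,472.92 × 13.470 (sell SEK at bid) = JPY 4,491,880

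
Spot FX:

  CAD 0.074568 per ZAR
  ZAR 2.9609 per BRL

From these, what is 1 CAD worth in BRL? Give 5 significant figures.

CAD/BRL = 4.5292

1 CAD ÷ 0.074568 = 13.4106 ZAR
13.4106 ZAR ÷ 2.9609 = 4.52922 BRL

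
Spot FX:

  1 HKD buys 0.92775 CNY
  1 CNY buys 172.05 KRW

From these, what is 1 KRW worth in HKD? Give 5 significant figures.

1 KRW ÷ 172.05 = 0.00581226 CNY
0.00581226 CNY ÷ 0.92775 = 0.0062649 HKD

KRW/HKD = 0.0062649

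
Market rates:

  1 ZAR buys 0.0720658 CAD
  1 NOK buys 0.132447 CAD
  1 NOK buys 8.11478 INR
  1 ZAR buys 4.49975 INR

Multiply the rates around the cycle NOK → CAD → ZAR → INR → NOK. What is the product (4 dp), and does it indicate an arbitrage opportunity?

Around NOK → CAD → ZAR → INR → NOK: 1 × 0.132447 ÷ 0.0720658 × 4.49975 ÷ 8.11478 = 1.019118
Product > 1; profitable direction is NOK → CAD → ZAR → INR → NOK.

1.0191 (arbitrage exists)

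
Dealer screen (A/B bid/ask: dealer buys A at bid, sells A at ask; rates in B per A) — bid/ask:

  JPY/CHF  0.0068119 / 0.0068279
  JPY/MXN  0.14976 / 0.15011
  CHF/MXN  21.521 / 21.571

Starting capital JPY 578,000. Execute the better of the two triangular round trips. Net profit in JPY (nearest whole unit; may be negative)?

Net profit: JPY 9,714

Best loop JPY → MXN → CHF → JPY:
JPY 578,000 × 0.14976 (sell JPY at bid) = MXN 86,561.28
MXN 86,561.28 ÷ 21.571 (buy CHF at ask) = CHF 4,012.85
CHF 4,012.85 ÷ 0.0068279 (buy JPY at ask) = JPY 587,714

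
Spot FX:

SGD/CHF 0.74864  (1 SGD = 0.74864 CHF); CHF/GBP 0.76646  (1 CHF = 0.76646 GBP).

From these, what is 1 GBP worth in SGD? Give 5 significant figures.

1 GBP ÷ 0.76646 = 1.3047 CHF
1.3047 CHF ÷ 0.74864 = 1.74276 SGD

GBP/SGD = 1.7428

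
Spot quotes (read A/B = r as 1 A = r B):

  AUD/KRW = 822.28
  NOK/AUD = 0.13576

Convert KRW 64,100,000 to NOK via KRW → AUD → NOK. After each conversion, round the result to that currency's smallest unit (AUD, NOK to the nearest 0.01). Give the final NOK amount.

NOK 574,204.33

KRW 64,100,000 ÷ 822.28 = AUD 77,953.98
AUD 77,953.98 ÷ 0.13576 = NOK 574,204.33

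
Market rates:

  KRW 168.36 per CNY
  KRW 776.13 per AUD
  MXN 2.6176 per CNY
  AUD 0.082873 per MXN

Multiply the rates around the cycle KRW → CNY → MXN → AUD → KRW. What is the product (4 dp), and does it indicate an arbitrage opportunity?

Around KRW → CNY → MXN → AUD → KRW: 1 ÷ 168.36 × 2.6176 × 0.082873 × 776.13 = 1.000027
Product ≈ 1 (deviation 0.003%, within rounding noise).

1.0000 (no arbitrage)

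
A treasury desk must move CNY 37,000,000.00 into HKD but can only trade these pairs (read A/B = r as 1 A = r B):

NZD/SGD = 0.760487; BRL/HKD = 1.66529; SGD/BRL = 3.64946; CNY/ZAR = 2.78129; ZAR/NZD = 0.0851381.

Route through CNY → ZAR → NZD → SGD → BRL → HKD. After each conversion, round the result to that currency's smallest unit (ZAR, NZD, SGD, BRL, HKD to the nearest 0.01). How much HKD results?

CNY 37,000,000.00 × 2.78129 = ZAR 102,907,730.00
ZAR 102,907,730.00 × 0.0851381 = NZD 8,761,368.61
NZD 8,761,368.61 × 0.760487 = SGD 6,662,906.93
SGD 6,662,906.93 × 3.64946 = BRL 24,316,012.32
BRL 24,316,012.32 × 1.66529 = HKD 40,493,212.16

HKD 40,493,212.16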